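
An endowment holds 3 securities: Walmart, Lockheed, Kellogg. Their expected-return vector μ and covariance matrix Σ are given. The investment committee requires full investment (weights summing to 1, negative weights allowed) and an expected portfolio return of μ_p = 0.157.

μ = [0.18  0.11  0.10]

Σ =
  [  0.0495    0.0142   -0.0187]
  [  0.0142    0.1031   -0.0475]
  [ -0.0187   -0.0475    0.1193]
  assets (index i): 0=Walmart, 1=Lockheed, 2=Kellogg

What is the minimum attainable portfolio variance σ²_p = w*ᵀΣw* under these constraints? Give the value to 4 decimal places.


u=Σ⁻¹μ = [3.9902  1.4594  2.0447]
v=Σ⁻¹𝟙 = [22.6948  14.7868  17.8270]
a=μᵀu=1.083239  b=𝟙ᵀu=7.494316  c=𝟙ᵀv=55.308637  D=ac−b²=3.747684
λ₁=(c·0.157−b)/D = (55.308637·0.157−7.494316)/3.747684 = 0.317300
λ₂=(a−b·0.157)/D = (1.083239−7.494316·0.157)/3.747684 = -0.024914
w* = 0.317300·u + -0.024914·v:
  w_0 = 0.317300·3.9902 + -0.024914·22.6948 = 0.7007  (Walmart)
  w_1 = 0.317300·1.4594 + -0.024914·14.7868 = 0.0947  (Lockheed)
  w_2 = 0.317300·2.0447 + -0.024914·17.8270 = 0.2047  (Kellogg)
Σw_i=1.0000  μᵀw=0.1570
σ²=wᵀΣw=λ₁·μ_p+λ₂ = 0.317300·0.157 + -0.024914 = 0.024902 ≈ 0.0249

0.0249


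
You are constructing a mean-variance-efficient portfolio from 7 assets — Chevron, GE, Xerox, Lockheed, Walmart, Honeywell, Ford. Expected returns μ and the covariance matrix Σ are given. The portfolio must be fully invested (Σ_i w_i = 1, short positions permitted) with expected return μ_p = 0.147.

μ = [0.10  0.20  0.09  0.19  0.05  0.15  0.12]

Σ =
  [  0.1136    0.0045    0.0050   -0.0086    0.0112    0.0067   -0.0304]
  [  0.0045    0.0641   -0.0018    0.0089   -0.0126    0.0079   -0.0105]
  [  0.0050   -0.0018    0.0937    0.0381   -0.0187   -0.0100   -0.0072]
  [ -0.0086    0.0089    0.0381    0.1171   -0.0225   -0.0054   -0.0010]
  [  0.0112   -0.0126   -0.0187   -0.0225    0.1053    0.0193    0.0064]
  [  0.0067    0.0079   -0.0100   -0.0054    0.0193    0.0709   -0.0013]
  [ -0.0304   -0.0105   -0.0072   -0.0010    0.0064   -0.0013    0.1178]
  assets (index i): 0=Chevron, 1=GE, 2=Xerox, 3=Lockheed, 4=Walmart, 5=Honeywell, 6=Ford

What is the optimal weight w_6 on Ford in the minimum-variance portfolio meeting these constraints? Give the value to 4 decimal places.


0.1535

x=Σ⁻¹μ = [1.0849  3.0717  0.8384  1.4369  0.7699  1.7186  1.6130]
y=Σ⁻¹𝟙 = [9.7860  17.3539  12.1204  6.7870  11.4104  10.6021  12.8567]
a=μᵀx=1.561148  b=𝟙ᵀx=10.533389  c=𝟙ᵀy=80.916509  D=ac−b²=15.370385
λ₁=(c·0.147−b)/D = (80.916509·0.147−10.533389)/15.370385 = 0.088569
λ₂=(a−b·0.147)/D = (1.561148−10.533389·0.147)/15.370385 = 0.000829
w* = 0.088569·x + 0.000829·y:
  w_0 = 0.088569·1.0849 + 0.000829·9.7860 = 0.1042  (Chevron)
  w_1 = 0.088569·3.0717 + 0.000829·17.3539 = 0.2864  (GE)
  w_2 = 0.088569·0.8384 + 0.000829·12.1204 = 0.0843  (Xerox)
  w_3 = 0.088569·1.4369 + 0.000829·6.7870 = 0.1329  (Lockheed)
  w_4 = 0.088569·0.7699 + 0.000829·11.4104 = 0.0776  (Walmart)
  w_5 = 0.088569·1.7186 + 0.000829·10.6021 = 0.1610  (Honeywell)
  w_6 = 0.088569·1.6130 + 0.000829·12.8567 = 0.1535  (Ford)
Σw_i=1.0000  μᵀw=0.1470
σ²=wᵀΣw=λ₁·μ_p+λ₂ = 0.088569·0.147 + 0.000829 = 0.013848 ≈ 0.0138


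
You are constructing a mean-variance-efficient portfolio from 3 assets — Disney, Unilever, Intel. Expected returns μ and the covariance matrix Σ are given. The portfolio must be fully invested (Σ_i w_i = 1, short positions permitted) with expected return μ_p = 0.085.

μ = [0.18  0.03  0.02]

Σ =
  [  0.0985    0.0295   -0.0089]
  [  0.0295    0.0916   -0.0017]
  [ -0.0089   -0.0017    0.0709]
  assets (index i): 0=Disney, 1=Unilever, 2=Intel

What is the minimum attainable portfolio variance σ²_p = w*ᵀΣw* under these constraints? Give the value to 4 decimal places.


u=Σ⁻¹μ = [1.9629  -0.2950  0.5214]
v=Σ⁻¹𝟙 = [9.0666  8.2837  15.4411]
a=μᵀu=0.354894  b=𝟙ᵀu=2.189315  c=𝟙ᵀv=32.791370  D=ac−b²=6.844373
λ₁=(c·0.085−b)/D = (32.791370·0.085−2.189315)/6.844373 = 0.087364
λ₂=(a−b·0.085)/D = (0.354894−2.189315·0.085)/6.844373 = 0.024663
w* = 0.087364·u + 0.024663·v:
  w_0 = 0.087364·1.9629 + 0.024663·9.0666 = 0.3951  (Disney)
  w_1 = 0.087364·-0.2950 + 0.024663·8.2837 = 0.1785  (Unilever)
  w_2 = 0.087364·0.5214 + 0.024663·15.4411 = 0.4264  (Intel)
Σw_i=1.0000  μᵀw=0.0850
σ²=wᵀΣw=λ₁·μ_p+λ₂ = 0.087364·0.085 + 0.024663 = 0.032089 ≈ 0.0321

0.0321


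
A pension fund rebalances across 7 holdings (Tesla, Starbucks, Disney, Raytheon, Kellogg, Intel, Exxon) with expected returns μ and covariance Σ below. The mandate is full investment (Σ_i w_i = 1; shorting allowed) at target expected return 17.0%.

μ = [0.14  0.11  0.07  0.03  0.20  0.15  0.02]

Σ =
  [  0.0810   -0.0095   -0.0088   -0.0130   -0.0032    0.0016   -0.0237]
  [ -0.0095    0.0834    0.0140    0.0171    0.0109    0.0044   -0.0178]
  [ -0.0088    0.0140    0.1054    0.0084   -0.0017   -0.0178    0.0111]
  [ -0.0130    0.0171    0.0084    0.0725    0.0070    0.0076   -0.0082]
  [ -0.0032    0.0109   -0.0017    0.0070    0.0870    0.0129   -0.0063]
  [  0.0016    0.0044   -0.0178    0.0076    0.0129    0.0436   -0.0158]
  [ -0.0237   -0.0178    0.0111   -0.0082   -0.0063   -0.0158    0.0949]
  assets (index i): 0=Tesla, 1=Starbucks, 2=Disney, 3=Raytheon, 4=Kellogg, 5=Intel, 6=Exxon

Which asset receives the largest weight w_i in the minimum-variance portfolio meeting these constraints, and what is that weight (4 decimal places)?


Intel (0.4212)

p=Σ⁻¹μ = [2.5127  1.3267  1.1818  0.0368  1.8091  3.7711  1.7000]
q=Σ⁻¹𝟙 = [23.8673  12.8297  11.3790  12.6278  7.3003  29.7861  24.1083]
a=μᵀp=1.543030  b=𝟙ᵀp=12.338172  c=𝟙ᵀq=121.898314  D=ac−b²=35.862312
λ₁=(c·0.170−b)/D = (121.898314·0.170−12.338172)/35.862312 = 0.233798
λ₂=(a−b·0.170)/D = (1.543030−12.338172·0.170)/35.862312 = -0.015461
w* = 0.233798·p + -0.015461·q:
  w_0 = 0.233798·2.5127 + -0.015461·23.8673 = 0.2185  (Tesla)
  w_1 = 0.233798·1.3267 + -0.015461·12.8297 = 0.1118  (Starbucks)
  w_2 = 0.233798·1.1818 + -0.015461·11.3790 = 0.1004  (Disney)
  w_3 = 0.233798·0.0368 + -0.015461·12.6278 = -0.1866  (Raytheon)
  w_4 = 0.233798·1.8091 + -0.015461·7.3003 = 0.3101  (Kellogg)
  w_5 = 0.233798·3.7711 + -0.015461·29.7861 = 0.4212  (Intel)
  w_6 = 0.233798·1.7000 + -0.015461·24.1083 = 0.0247  (Exxon)
Σw_i=1.0000  μᵀw=0.1700
σ²=wᵀΣw=λ₁·μ_p+λ₂ = 0.233798·0.170 + -0.015461 = 0.024285 ≈ 0.0243


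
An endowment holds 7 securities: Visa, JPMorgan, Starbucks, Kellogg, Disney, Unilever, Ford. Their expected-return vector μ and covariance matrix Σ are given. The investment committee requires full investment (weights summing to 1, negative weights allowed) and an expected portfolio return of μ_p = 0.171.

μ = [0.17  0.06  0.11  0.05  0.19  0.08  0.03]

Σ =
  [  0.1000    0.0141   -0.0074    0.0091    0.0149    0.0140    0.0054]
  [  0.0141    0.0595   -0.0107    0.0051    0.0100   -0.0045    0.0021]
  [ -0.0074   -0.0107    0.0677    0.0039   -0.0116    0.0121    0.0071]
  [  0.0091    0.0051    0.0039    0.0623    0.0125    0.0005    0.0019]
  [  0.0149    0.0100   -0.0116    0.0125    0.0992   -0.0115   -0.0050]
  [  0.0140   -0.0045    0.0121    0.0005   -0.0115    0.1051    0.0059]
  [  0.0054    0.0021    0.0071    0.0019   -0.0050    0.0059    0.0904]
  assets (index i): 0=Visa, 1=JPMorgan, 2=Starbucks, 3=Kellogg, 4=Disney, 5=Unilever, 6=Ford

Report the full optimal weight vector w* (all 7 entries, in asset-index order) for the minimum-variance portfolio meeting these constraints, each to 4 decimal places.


p=Σ⁻¹μ = [1.3680  0.7744  2.1137  0.0067  1.9516  0.5746  0.1364]
q=Σ⁻¹𝟙 = [4.8762  16.3895  16.5468  10.6835  9.6791  8.1724  8.8678]
a=μᵀp=0.932739  b=𝟙ᵀp=6.925496  c=𝟙ᵀq=75.215235  D=ac−b²=22.193668
λ₁=(c·0.171−b)/D = (75.215235·0.171−6.925496)/22.193668 = 0.267478
λ₂=(a−b·0.171)/D = (0.932739−6.925496·0.171)/22.193668 = -0.011333
w* = 0.267478·p + -0.011333·q:
  w_0 = 0.267478·1.3680 + -0.011333·4.8762 = 0.3107  (Visa)
  w_1 = 0.267478·0.7744 + -0.011333·16.3895 = 0.0214  (JPMorgan)
  w_2 = 0.267478·2.1137 + -0.011333·16.5468 = 0.3779  (Starbucks)
  w_3 = 0.267478·0.0067 + -0.011333·10.6835 = -0.1193  (Kellogg)
  w_4 = 0.267478·1.9516 + -0.011333·9.6791 = 0.4123  (Disney)
  w_5 = 0.267478·0.5746 + -0.011333·8.1724 = 0.0611  (Unilever)
  w_6 = 0.267478·0.1364 + -0.011333·8.8678 = -0.0640  (Ford)
Σw_i=1.0000  μᵀw=0.1710
σ²=wᵀΣw=λ₁·μ_p+λ₂ = 0.267478·0.171 + -0.011333 = 0.034406 ≈ 0.0344

0.3107  0.0214  0.3779  -0.1193  0.4123  0.0611  -0.0640


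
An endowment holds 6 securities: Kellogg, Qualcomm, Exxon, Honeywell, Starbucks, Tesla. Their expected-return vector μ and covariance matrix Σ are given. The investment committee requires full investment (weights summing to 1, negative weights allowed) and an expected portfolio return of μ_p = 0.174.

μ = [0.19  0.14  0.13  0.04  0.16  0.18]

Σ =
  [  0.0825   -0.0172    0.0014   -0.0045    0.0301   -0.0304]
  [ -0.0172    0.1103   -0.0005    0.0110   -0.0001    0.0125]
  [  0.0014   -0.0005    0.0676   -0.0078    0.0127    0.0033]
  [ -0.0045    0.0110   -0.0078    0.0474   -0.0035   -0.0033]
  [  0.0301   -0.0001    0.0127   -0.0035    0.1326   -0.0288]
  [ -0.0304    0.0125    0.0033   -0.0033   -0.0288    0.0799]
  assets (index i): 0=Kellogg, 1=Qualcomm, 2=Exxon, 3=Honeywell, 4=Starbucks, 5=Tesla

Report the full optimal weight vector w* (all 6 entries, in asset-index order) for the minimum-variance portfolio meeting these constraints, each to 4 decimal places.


0.3436  0.1177  0.1017  -0.0163  0.0966  0.3568

x=Σ⁻¹μ = [3.6301  1.2591  1.6387  1.5135  1.0979  3.8276]
y=Σ⁻¹𝟙 = [20.3891  7.2348  15.0232  25.8786  6.9627  22.0994]
a=μᵀx=2.004191  b=𝟙ᵀx=12.966899  c=𝟙ᵀy=97.587914  D=ac−b²=27.444340
λ₁=(c·0.174−b)/D = (97.587914·0.174−12.966899)/27.444340 = 0.146238
λ₂=(a−b·0.174)/D = (2.004191−12.966899·0.174)/27.444340 = -0.009184
w* = 0.146238·x + -0.009184·y:
  w_0 = 0.146238·3.6301 + -0.009184·20.3891 = 0.3436  (Kellogg)
  w_1 = 0.146238·1.2591 + -0.009184·7.2348 = 0.1177  (Qualcomm)
  w_2 = 0.146238·1.6387 + -0.009184·15.0232 = 0.1017  (Exxon)
  w_3 = 0.146238·1.5135 + -0.009184·25.8786 = -0.0163  (Honeywell)
  w_4 = 0.146238·1.0979 + -0.009184·6.9627 = 0.0966  (Starbucks)
  w_5 = 0.146238·3.8276 + -0.009184·22.0994 = 0.3568  (Tesla)
Σw_i=1.0000  μᵀw=0.1740
σ²=wᵀΣw=λ₁·μ_p+λ₂ = 0.146238·0.174 + -0.009184 = 0.016261 ≈ 0.0163


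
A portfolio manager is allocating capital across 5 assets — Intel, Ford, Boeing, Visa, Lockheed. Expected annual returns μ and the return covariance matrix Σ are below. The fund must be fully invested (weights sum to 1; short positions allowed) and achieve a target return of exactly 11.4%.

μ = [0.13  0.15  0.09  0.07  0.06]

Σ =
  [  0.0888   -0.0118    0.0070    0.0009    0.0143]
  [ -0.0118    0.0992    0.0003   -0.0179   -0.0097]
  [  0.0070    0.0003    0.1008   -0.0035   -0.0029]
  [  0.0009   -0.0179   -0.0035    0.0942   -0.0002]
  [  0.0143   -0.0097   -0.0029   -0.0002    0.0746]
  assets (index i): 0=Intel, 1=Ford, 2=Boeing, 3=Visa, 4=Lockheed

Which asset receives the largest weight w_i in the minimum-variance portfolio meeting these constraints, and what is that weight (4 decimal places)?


Ford (0.3338)

x=Σ⁻¹μ = [1.5185  1.9741  0.8442  1.1368  0.8058]
y=Σ⁻¹𝟙 = [10.1033  15.0956  10.0516  13.7906  13.8587]
a=μᵀx=0.697410  b=𝟙ᵀx=6.279282  c=𝟙ᵀy=62.899819  D=ac−b²=4.437586
λ₁=(c·0.114−b)/D = (62.899819·0.114−6.279282)/4.437586 = 0.200852
λ₂=(a−b·0.114)/D = (0.697410−6.279282·0.114)/4.437586 = -0.004153
w* = 0.200852·x + -0.004153·y:
  w_0 = 0.200852·1.5185 + -0.004153·10.1033 = 0.2630  (Intel)
  w_1 = 0.200852·1.9741 + -0.004153·15.0956 = 0.3338  (Ford)
  w_2 = 0.200852·0.8442 + -0.004153·10.0516 = 0.1278  (Boeing)
  w_3 = 0.200852·1.1368 + -0.004153·13.7906 = 0.1711  (Visa)
  w_4 = 0.200852·0.8058 + -0.004153·13.8587 = 0.1043  (Lockheed)
Σw_i=1.0000  μᵀw=0.1140
σ²=wᵀΣw=λ₁·μ_p+λ₂ = 0.200852·0.114 + -0.004153 = 0.018744 ≈ 0.0187


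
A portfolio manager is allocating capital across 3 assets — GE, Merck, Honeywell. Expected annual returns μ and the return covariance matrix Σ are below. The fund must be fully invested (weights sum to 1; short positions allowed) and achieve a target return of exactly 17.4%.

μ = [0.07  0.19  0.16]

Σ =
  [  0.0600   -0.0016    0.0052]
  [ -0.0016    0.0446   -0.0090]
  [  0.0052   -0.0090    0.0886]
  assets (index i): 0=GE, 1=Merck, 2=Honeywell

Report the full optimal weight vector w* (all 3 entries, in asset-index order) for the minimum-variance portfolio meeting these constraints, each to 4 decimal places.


u=Σ⁻¹μ = [1.1006  4.7483  2.2236]
v=Σ⁻¹𝟙 = [16.2286  25.6141  12.9361]
a=μᵀu=1.334991  b=𝟙ᵀu=8.072464  c=𝟙ᵀv=54.778824  D=ac−b²=7.964562
λ₁=(c·0.174−b)/D = (54.778824·0.174−8.072464)/7.964562 = 0.183193
λ₂=(a−b·0.174)/D = (1.334991−8.072464·0.174)/7.964562 = -0.008741
w* = 0.183193·u + -0.008741·v:
  w_0 = 0.183193·1.1006 + -0.008741·16.2286 = 0.0598  (GE)
  w_1 = 0.183193·4.7483 + -0.008741·25.6141 = 0.6460  (Merck)
  w_2 = 0.183193·2.2236 + -0.008741·12.9361 = 0.2943  (Honeywell)
Σw_i=1.0000  μᵀw=0.1740
σ²=wᵀΣw=λ₁·μ_p+λ₂ = 0.183193·0.174 + -0.008741 = 0.023135 ≈ 0.0231

0.0598  0.6460  0.2943


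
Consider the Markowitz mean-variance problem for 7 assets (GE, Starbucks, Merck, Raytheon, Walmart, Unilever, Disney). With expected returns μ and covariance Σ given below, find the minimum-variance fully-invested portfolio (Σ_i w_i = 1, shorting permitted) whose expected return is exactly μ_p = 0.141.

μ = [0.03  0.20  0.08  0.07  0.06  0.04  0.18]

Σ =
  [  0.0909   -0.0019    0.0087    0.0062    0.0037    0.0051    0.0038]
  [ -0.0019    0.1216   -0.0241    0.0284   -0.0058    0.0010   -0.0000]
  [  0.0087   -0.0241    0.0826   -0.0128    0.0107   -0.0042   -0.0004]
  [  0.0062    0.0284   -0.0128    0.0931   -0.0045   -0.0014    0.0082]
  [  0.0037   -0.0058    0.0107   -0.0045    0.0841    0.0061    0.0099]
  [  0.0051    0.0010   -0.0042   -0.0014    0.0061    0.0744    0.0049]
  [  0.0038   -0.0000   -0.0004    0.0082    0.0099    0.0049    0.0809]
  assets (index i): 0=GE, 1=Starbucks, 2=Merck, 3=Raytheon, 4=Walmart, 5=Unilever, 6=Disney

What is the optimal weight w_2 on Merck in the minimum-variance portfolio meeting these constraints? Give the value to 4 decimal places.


0.2295

g=Σ⁻¹μ = [0.0804  1.9156  1.5348  0.2096  0.3757  0.4255  2.1358]
h=Σ⁻¹𝟙 = [7.6870  9.4926  15.0323  9.1923  8.7854  12.4743  9.3118]
a=μᵀg=0.946996  b=𝟙ᵀg=6.677409  c=𝟙ᵀh=71.975869  D=ac−b²=23.573105
λ₁=(c·0.141−b)/D = (71.975869·0.141−6.677409)/23.573105 = 0.147252
λ₂=(a−b·0.141)/D = (0.946996−6.677409·0.141)/23.573105 = 0.000233
w* = 0.147252·g + 0.000233·h:
  w_0 = 0.147252·0.0804 + 0.000233·7.6870 = 0.0136  (GE)
  w_1 = 0.147252·1.9156 + 0.000233·9.4926 = 0.2843  (Starbucks)
  w_2 = 0.147252·1.5348 + 0.000233·15.0323 = 0.2295  (Merck)
  w_3 = 0.147252·0.2096 + 0.000233·9.1923 = 0.0330  (Raytheon)
  w_4 = 0.147252·0.3757 + 0.000233·8.7854 = 0.0574  (Walmart)
  w_5 = 0.147252·0.4255 + 0.000233·12.4743 = 0.0656  (Unilever)
  w_6 = 0.147252·2.1358 + 0.000233·9.3118 = 0.3167  (Disney)
Σw_i=1.0000  μᵀw=0.1410
σ²=wᵀΣw=λ₁·μ_p+λ₂ = 0.147252·0.141 + 0.000233 = 0.020995 ≈ 0.0210


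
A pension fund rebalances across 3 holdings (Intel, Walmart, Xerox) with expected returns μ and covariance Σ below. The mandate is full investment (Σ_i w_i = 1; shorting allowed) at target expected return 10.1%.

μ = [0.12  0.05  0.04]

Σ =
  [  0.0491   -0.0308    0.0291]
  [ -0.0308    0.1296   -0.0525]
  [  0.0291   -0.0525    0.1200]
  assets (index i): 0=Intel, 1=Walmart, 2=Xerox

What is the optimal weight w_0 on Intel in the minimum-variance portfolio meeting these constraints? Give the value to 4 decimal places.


x=Σ⁻¹μ = [3.1230  1.1622  0.0845]
y=Σ⁻¹𝟙 = [25.6811  17.8327  9.9075]
a=μᵀx=0.436246  b=𝟙ᵀx=4.369661  c=𝟙ᵀy=53.421254  D=ac−b²=4.210868
λ₁=(c·0.101−b)/D = (53.421254·0.101−4.369661)/4.210868 = 0.243628
λ₂=(a−b·0.101)/D = (0.436246−4.369661·0.101)/4.210868 = -0.001209
w* = 0.243628·x + -0.001209·y:
  w_0 = 0.243628·3.1230 + -0.001209·25.6811 = 0.7298  (Intel)
  w_1 = 0.243628·1.1622 + -0.001209·17.8327 = 0.2616  (Walmart)
  w_2 = 0.243628·0.0845 + -0.001209·9.9075 = 0.0086  (Xerox)
Σw_i=1.0000  μᵀw=0.1010
σ²=wᵀΣw=λ₁·μ_p+λ₂ = 0.243628·0.101 + -0.001209 = 0.023398 ≈ 0.0234

0.7298


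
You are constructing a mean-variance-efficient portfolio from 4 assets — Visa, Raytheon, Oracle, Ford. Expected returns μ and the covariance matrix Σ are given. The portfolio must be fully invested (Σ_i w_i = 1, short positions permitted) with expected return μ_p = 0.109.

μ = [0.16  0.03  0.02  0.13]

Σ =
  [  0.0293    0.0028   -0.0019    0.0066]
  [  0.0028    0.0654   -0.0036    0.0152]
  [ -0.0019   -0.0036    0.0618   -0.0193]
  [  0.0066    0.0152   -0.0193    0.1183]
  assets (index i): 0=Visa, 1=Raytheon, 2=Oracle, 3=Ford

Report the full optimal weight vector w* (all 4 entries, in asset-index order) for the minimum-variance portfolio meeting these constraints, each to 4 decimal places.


0.5343  0.1237  0.2242  0.1178

g=Σ⁻¹μ = [5.2976  0.0603  0.7781  0.9225]
h=Σ⁻¹𝟙 = [32.3360  13.1038  20.5357  8.3157]
a=μᵀg=0.984924  b=𝟙ᵀg=7.058618  c=𝟙ᵀh=74.291113  D=ac−b²=23.347011
λ₁=(c·0.109−b)/D = (74.291113·0.109−7.058618)/23.347011 = 0.044507
λ₂=(a−b·0.109)/D = (0.984924−7.058618·0.109)/23.347011 = 0.009232
w* = 0.044507·g + 0.009232·h:
  w_0 = 0.044507·5.2976 + 0.009232·32.3360 = 0.5343  (Visa)
  w_1 = 0.044507·0.0603 + 0.009232·13.1038 = 0.1237  (Raytheon)
  w_2 = 0.044507·0.7781 + 0.009232·20.5357 = 0.2242  (Oracle)
  w_3 = 0.044507·0.9225 + 0.009232·8.3157 = 0.1178  (Ford)
Σw_i=1.0000  μᵀw=0.1090
σ²=wᵀΣw=λ₁·μ_p+λ₂ = 0.044507·0.109 + 0.009232 = 0.014083 ≈ 0.0141


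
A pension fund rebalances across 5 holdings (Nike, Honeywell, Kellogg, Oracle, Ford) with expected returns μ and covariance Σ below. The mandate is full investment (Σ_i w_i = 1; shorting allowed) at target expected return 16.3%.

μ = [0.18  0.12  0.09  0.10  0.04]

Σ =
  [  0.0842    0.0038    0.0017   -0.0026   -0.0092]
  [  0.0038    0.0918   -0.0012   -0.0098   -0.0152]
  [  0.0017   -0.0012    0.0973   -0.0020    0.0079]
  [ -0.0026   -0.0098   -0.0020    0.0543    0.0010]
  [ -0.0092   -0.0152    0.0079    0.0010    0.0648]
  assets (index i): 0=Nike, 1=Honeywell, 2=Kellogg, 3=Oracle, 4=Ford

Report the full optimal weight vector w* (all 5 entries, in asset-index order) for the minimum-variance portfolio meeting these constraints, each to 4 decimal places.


0.6071  0.2138  0.0768  0.2844  -0.1820

u=Σ⁻¹μ = [2.2449  1.6631  0.8563  2.2590  1.1869]
v=Σ⁻¹𝟙 = [13.8000  16.0468  9.0851  21.9448  19.7092]
a=μᵀu=0.954088  b=𝟙ᵀu=8.210121  c=𝟙ᵀv=80.585880  D=ac−b²=9.479958
λ₁=(c·0.163−b)/D = (80.585880·0.163−8.210121)/9.479958 = 0.519557
λ₂=(a−b·0.163)/D = (0.954088−8.210121·0.163)/9.479958 = -0.040524
w* = 0.519557·u + -0.040524·v:
  w_0 = 0.519557·2.2449 + -0.040524·13.8000 = 0.6071  (Nike)
  w_1 = 0.519557·1.6631 + -0.040524·16.0468 = 0.2138  (Honeywell)
  w_2 = 0.519557·0.8563 + -0.040524·9.0851 = 0.0768  (Kellogg)
  w_3 = 0.519557·2.2590 + -0.040524·21.9448 = 0.2844  (Oracle)
  w_4 = 0.519557·1.1869 + -0.040524·19.7092 = -0.1820  (Ford)
Σw_i=1.0000  μᵀw=0.1630
σ²=wᵀΣw=λ₁·μ_p+λ₂ = 0.519557·0.163 + -0.040524 = 0.044164 ≈ 0.0442


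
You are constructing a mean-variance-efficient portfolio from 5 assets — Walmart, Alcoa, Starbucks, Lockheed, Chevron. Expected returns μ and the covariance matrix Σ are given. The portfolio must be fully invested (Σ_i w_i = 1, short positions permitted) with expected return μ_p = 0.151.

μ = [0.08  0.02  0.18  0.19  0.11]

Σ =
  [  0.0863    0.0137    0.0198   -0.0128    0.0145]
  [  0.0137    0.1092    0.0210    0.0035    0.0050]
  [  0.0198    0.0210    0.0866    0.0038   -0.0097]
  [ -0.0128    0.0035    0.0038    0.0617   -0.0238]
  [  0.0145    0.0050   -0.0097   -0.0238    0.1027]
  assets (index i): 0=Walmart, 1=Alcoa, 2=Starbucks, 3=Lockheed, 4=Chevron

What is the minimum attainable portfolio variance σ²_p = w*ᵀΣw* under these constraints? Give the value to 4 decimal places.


0.0172

x=Σ⁻¹μ = [0.7641  -0.5388  2.0967  3.9506  2.1030]
y=Σ⁻¹𝟙 = [9.8234  4.8622  8.7123  22.9298  14.2501]
a=μᵀx=1.409690  b=𝟙ᵀx=8.375498  c=𝟙ᵀy=60.577817  D=ac−b²=15.246977
λ₁=(c·0.151−b)/D = (60.577817·0.151−8.375498)/15.246977 = 0.050617
λ₂=(a−b·0.151)/D = (1.409690−8.375498·0.151)/15.246977 = 0.009509
w* = 0.050617·x + 0.009509·y:
  w_0 = 0.050617·0.7641 + 0.009509·9.8234 = 0.1321  (Walmart)
  w_1 = 0.050617·-0.5388 + 0.009509·4.8622 = 0.0190  (Alcoa)
  w_2 = 0.050617·2.0967 + 0.009509·8.7123 = 0.1890  (Starbucks)
  w_3 = 0.050617·3.9506 + 0.009509·22.9298 = 0.4180  (Lockheed)
  w_4 = 0.050617·2.1030 + 0.009509·14.2501 = 0.2420  (Chevron)
Σw_i=1.0000  μᵀw=0.1510
σ²=wᵀΣw=λ₁·μ_p+λ₂ = 0.050617·0.151 + 0.009509 = 0.017153 ≈ 0.0172


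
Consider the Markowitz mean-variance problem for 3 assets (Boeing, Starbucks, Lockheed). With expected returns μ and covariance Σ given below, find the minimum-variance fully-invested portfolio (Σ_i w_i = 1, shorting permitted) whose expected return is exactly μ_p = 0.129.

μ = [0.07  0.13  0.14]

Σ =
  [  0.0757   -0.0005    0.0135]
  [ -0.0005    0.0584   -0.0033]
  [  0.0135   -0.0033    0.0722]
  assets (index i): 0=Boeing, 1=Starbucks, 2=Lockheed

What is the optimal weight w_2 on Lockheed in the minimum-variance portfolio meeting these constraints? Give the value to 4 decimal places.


0.4205

g=Σ⁻¹μ = [0.5951  2.3404  1.9348]
h=Σ⁻¹𝟙 = [11.0818  17.9300  12.5978]
a=μᵀg=0.616783  b=𝟙ᵀg=4.870330  c=𝟙ᵀh=41.609701  D=ac−b²=1.944037
λ₁=(c·0.129−b)/D = (41.609701·0.129−4.870330)/1.944037 = 0.255819
λ₂=(a−b·0.129)/D = (0.616783−4.870330·0.129)/1.944037 = -0.005910
w* = 0.255819·g + -0.005910·h:
  w_0 = 0.255819·0.5951 + -0.005910·11.0818 = 0.0867  (Boeing)
  w_1 = 0.255819·2.3404 + -0.005910·17.9300 = 0.4928  (Starbucks)
  w_2 = 0.255819·1.9348 + -0.005910·12.5978 = 0.4205  (Lockheed)
Σw_i=1.0000  μᵀw=0.1290
σ²=wᵀΣw=λ₁·μ_p+λ₂ = 0.255819·0.129 + -0.005910 = 0.027090 ≈ 0.0271


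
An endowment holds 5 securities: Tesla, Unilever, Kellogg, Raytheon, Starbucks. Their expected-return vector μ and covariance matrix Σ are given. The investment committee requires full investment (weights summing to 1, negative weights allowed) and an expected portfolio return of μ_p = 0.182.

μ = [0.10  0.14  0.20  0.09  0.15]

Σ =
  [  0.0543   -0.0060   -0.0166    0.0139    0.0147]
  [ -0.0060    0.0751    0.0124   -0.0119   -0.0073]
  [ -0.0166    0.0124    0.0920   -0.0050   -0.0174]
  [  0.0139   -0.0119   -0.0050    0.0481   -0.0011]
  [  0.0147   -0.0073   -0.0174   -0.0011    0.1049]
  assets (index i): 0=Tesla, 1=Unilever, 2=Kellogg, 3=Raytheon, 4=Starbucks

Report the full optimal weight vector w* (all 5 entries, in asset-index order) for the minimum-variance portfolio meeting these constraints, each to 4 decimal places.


0.0594  0.1515  0.5893  -0.1170  0.3168

u=Σ⁻¹μ = [1.8537  2.0868  2.6824  2.1713  1.7831]
v=Σ⁻¹𝟙 = [16.1389  16.7339  14.8296  22.0621  11.1270]
a=μᵀu=1.476868  b=𝟙ᵀu=10.577200  c=𝟙ᵀv=80.891556  D=ac−b²=7.589010
λ₁=(c·0.182−b)/D = (80.891556·0.182−10.577200)/7.589010 = 0.546193
λ₂=(a−b·0.182)/D = (1.476868−10.577200·0.182)/7.589010 = -0.059057
w* = 0.546193·u + -0.059057·v:
  w_0 = 0.546193·1.8537 + -0.059057·16.1389 = 0.0594  (Tesla)
  w_1 = 0.546193·2.0868 + -0.059057·16.7339 = 0.1515  (Unilever)
  w_2 = 0.546193·2.6824 + -0.059057·14.8296 = 0.5893  (Kellogg)
  w_3 = 0.546193·2.1713 + -0.059057·22.0621 = -0.1170  (Raytheon)
  w_4 = 0.546193·1.7831 + -0.059057·11.1270 = 0.3168  (Starbucks)
Σw_i=1.0000  μᵀw=0.1820
σ²=wᵀΣw=λ₁·μ_p+λ₂ = 0.546193·0.182 + -0.059057 = 0.040350 ≈ 0.0404


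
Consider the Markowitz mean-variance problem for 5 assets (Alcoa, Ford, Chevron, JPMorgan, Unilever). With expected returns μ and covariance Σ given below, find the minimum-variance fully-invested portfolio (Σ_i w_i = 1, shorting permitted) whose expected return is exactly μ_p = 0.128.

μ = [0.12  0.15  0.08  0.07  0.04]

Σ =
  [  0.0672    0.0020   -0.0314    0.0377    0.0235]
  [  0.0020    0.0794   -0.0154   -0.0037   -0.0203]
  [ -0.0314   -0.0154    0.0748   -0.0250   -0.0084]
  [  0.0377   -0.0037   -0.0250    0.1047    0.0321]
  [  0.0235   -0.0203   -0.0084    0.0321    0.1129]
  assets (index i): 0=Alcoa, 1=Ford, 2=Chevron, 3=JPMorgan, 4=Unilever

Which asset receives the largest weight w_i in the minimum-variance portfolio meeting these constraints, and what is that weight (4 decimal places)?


Alcoa (0.4464)

p=Σ⁻¹μ = [2.7434  2.4851  2.8894  0.3528  0.3448]
q=Σ⁻¹𝟙 = [21.2881  20.2838  29.8115  7.1926  8.2465]
a=μᵀp=0.971605  b=𝟙ᵀp=8.815416  c=𝟙ᵀq=86.822578  D=ac−b²=6.645654
λ₁=(c·0.128−b)/D = (86.822578·0.128−8.815416)/6.645654 = 0.345771
λ₂=(a−b·0.128)/D = (0.971605−8.815416·0.128)/6.645654 = -0.023590
w* = 0.345771·p + -0.023590·q:
  w_0 = 0.345771·2.7434 + -0.023590·21.2881 = 0.4464  (Alcoa)
  w_1 = 0.345771·2.4851 + -0.023590·20.2838 = 0.3808  (Ford)
  w_2 = 0.345771·2.8894 + -0.023590·29.8115 = 0.2958  (Chevron)
  w_3 = 0.345771·0.3528 + -0.023590·7.1926 = -0.0477  (JPMorgan)
  w_4 = 0.345771·0.3448 + -0.023590·8.2465 = -0.0753  (Unilever)
Σw_i=1.0000  μᵀw=0.1280
σ²=wᵀΣw=λ₁·μ_p+λ₂ = 0.345771·0.128 + -0.023590 = 0.020669 ≈ 0.0207


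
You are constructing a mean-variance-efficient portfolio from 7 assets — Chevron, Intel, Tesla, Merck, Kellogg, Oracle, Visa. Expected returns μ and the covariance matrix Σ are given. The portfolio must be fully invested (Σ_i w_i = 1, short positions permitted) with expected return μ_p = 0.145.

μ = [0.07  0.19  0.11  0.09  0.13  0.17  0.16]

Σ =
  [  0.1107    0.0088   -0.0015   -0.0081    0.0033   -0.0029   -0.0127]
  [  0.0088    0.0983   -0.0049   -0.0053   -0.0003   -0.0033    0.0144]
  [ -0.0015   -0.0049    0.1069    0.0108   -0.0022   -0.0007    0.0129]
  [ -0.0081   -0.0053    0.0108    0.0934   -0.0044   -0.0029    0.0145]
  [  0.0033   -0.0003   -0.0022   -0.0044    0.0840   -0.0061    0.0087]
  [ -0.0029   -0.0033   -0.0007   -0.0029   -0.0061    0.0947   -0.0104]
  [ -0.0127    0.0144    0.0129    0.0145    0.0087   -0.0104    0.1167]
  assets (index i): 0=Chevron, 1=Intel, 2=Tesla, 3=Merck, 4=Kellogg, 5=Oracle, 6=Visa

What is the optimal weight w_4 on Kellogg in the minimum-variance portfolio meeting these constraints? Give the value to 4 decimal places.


0.1758

x=Σ⁻¹μ = [0.6955  1.8947  0.9454  1.0031  1.6510  2.1420  1.0516]
y=Σ⁻¹𝟙 = [9.8742  9.8608  8.3982  11.1712  12.6537  13.1208  6.3364]
a=μᵀx=1.349977  b=𝟙ᵀx=9.383291  c=𝟙ᵀy=71.415266  D=ac−b²=8.362823
λ₁=(c·0.145−b)/D = (71.415266·0.145−9.383291)/8.362823 = 0.116219
λ₂=(a−b·0.145)/D = (1.349977−9.383291·0.145)/8.362823 = -0.001268
w* = 0.116219·x + -0.001268·y:
  w_0 = 0.116219·0.6955 + -0.001268·9.8742 = 0.0683  (Chevron)
  w_1 = 0.116219·1.8947 + -0.001268·9.8608 = 0.2077  (Intel)
  w_2 = 0.116219·0.9454 + -0.001268·8.3982 = 0.0992  (Tesla)
  w_3 = 0.116219·1.0031 + -0.001268·11.1712 = 0.1024  (Merck)
  w_4 = 0.116219·1.6510 + -0.001268·12.6537 = 0.1758  (Kellogg)
  w_5 = 0.116219·2.1420 + -0.001268·13.1208 = 0.2323  (Oracle)
  w_6 = 0.116219·1.0516 + -0.001268·6.3364 = 0.1142  (Visa)
Σw_i=1.0000  μᵀw=0.1450
σ²=wᵀΣw=λ₁·μ_p+λ₂ = 0.116219·0.145 + -0.001268 = 0.015584 ≈ 0.0156


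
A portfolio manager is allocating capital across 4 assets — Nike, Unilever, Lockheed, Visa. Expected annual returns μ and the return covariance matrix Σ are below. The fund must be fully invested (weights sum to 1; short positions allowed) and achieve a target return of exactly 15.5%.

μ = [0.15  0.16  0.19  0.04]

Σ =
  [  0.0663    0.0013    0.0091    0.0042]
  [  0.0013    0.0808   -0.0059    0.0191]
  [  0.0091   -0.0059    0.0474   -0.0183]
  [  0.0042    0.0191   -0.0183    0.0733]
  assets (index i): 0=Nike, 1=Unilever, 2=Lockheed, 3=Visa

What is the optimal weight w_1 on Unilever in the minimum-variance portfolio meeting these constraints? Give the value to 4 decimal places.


0.2122

p=Σ⁻¹μ = [1.5609  2.0334  4.3530  1.0132]
q=Σ⁻¹𝟙 = [10.0826  10.1284  27.0549  17.1802]
a=μᵀp=1.427093  b=𝟙ᵀp=8.960576  c=𝟙ᵀq=64.446080  D=ac−b²=11.678608
λ₁=(c·0.155−b)/D = (64.446080·0.155−8.960576)/11.678608 = 0.088073
λ₂=(a−b·0.155)/D = (1.427093−8.960576·0.155)/11.678608 = 0.003271
w* = 0.088073·p + 0.003271·q:
  w_0 = 0.088073·1.5609 + 0.003271·10.0826 = 0.1705  (Nike)
  w_1 = 0.088073·2.0334 + 0.003271·10.1284 = 0.2122  (Unilever)
  w_2 = 0.088073·4.3530 + 0.003271·27.0549 = 0.4719  (Lockheed)
  w_3 = 0.088073·1.0132 + 0.003271·17.1802 = 0.1454  (Visa)
Σw_i=1.0000  μᵀw=0.1550
σ²=wᵀΣw=λ₁·μ_p+λ₂ = 0.088073·0.155 + 0.003271 = 0.016922 ≈ 0.0169


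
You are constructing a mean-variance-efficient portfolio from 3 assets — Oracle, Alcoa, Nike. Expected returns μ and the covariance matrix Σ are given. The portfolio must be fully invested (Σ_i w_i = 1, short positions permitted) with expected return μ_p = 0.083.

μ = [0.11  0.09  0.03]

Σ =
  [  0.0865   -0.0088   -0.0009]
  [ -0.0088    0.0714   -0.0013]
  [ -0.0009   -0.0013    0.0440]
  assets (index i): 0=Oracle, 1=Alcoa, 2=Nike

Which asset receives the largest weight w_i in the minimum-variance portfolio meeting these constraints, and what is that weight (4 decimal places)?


g=Σ⁻¹μ = [1.4270  1.4501  0.7539]
h=Σ⁻¹𝟙 = [13.4418  16.0898  23.4776]
a=μᵀg=0.310101  b=𝟙ᵀg=3.631010  c=𝟙ᵀh=53.009210  D=ac−b²=3.253959
λ₁=(c·0.083−b)/D = (53.009210·0.083−3.631010)/3.253959 = 0.236252
λ₂=(a−b·0.083)/D = (0.310101−3.631010·0.083)/3.253959 = 0.002682
w* = 0.236252·g + 0.002682·h:
  w_0 = 0.236252·1.4270 + 0.002682·13.4418 = 0.3732  (Oracle)
  w_1 = 0.236252·1.4501 + 0.002682·16.0898 = 0.3857  (Alcoa)
  w_2 = 0.236252·0.7539 + 0.002682·23.4776 = 0.2411  (Nike)
Σw_i=1.0000  μᵀw=0.0830
σ²=wᵀΣw=λ₁·μ_p+λ₂ = 0.236252·0.083 + 0.002682 = 0.022291 ≈ 0.0223

Alcoa (0.3857)


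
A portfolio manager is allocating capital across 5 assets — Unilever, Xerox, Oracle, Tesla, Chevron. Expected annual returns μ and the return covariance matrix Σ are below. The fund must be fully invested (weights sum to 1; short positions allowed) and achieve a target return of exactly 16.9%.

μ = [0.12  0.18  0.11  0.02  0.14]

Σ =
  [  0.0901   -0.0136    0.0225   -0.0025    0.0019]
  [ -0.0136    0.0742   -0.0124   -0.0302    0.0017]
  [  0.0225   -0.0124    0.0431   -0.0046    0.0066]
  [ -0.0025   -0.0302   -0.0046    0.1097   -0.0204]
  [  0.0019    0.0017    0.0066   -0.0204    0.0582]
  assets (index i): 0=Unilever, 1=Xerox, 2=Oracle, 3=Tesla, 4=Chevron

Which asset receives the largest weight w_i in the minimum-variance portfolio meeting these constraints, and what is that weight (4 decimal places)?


Xerox (0.5376)

g=Σ⁻¹μ = [1.1990  3.8156  2.8265  1.8595  2.5862]
h=Σ⁻¹𝟙 = [9.0750  27.8811  25.6346  21.9520  20.8590]
a=μᵀg=1.540847  b=𝟙ᵀg=12.286699  c=𝟙ᵀh=105.401686  D=ac−b²=11.444863
λ₁=(c·0.169−b)/D = (105.401686·0.169−12.286699)/11.444863 = 0.482853
λ₂=(a−b·0.169)/D = (1.540847−12.286699·0.169)/11.444863 = -0.046799
w* = 0.482853·g + -0.046799·h:
  w_0 = 0.482853·1.1990 + -0.046799·9.0750 = 0.1543  (Unilever)
  w_1 = 0.482853·3.8156 + -0.046799·27.8811 = 0.5376  (Xerox)
  w_2 = 0.482853·2.8265 + -0.046799·25.6346 = 0.1651  (Oracle)
  w_3 = 0.482853·1.8595 + -0.046799·21.9520 = -0.1295  (Tesla)
  w_4 = 0.482853·2.5862 + -0.046799·20.8590 = 0.2726  (Chevron)
Σw_i=1.0000  μᵀw=0.1690
σ²=wᵀΣw=λ₁·μ_p+λ₂ = 0.482853·0.169 + -0.046799 = 0.034803 ≈ 0.0348


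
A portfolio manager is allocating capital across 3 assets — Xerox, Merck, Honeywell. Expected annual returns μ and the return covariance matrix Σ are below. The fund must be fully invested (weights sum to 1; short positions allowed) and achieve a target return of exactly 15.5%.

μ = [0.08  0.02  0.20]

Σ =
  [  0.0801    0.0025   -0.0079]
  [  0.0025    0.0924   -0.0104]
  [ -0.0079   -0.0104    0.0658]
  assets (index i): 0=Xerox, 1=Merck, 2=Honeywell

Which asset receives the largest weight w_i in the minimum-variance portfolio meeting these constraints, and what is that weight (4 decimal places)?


p=Σ⁻¹μ = [1.3054  0.5507  3.2833]
q=Σ⁻¹𝟙 = [13.9522  12.5677  18.8591]
a=μᵀp=0.772099  b=𝟙ᵀp=5.139337  c=𝟙ᵀq=45.378889  D=ac−b²=8.624231
λ₁=(c·0.155−b)/D = (45.378889·0.155−5.139337)/8.624231 = 0.219659
λ₂=(a−b·0.155)/D = (0.772099−5.139337·0.155)/8.624231 = -0.002841
w* = 0.219659·p + -0.002841·q:
  w_0 = 0.219659·1.3054 + -0.002841·13.9522 = 0.2471  (Xerox)
  w_1 = 0.219659·0.5507 + -0.002841·12.5677 = 0.0853  (Merck)
  w_2 = 0.219659·3.2833 + -0.002841·18.8591 = 0.6676  (Honeywell)
Σw_i=1.0000  μᵀw=0.1550
σ²=wᵀΣw=λ₁·μ_p+λ₂ = 0.219659·0.155 + -0.002841 = 0.031207 ≈ 0.0312

Honeywell (0.6676)


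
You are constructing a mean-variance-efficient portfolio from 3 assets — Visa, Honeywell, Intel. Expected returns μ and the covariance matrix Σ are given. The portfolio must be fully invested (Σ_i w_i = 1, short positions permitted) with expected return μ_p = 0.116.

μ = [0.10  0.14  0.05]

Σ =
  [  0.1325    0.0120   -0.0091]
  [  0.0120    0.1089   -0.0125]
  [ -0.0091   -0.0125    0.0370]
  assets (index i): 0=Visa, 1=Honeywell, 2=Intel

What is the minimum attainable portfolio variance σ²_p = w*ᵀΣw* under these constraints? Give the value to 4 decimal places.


0.0481

g=Σ⁻¹μ = [0.7639  1.4337  2.0236]
h=Σ⁻¹𝟙 = [8.7403  12.0354  33.2427]
a=μᵀg=0.378280  b=𝟙ᵀg=4.221108  c=𝟙ᵀh=54.018266  D=ac−b²=2.616261
λ₁=(c·0.116−b)/D = (54.018266·0.116−4.221108)/2.616261 = 0.781654
λ₂=(a−b·0.116)/D = (0.378280−4.221108·0.116)/2.616261 = -0.042568
w* = 0.781654·g + -0.042568·h:
  w_0 = 0.781654·0.7639 + -0.042568·8.7403 = 0.2250  (Visa)
  w_1 = 0.781654·1.4337 + -0.042568·12.0354 = 0.6083  (Honeywell)
  w_2 = 0.781654·2.0236 + -0.042568·33.2427 = 0.1667  (Intel)
Σw_i=1.0000  μᵀw=0.1160
σ²=wᵀΣw=λ₁·μ_p+λ₂ = 0.781654·0.116 + -0.042568 = 0.048104 ≈ 0.0481


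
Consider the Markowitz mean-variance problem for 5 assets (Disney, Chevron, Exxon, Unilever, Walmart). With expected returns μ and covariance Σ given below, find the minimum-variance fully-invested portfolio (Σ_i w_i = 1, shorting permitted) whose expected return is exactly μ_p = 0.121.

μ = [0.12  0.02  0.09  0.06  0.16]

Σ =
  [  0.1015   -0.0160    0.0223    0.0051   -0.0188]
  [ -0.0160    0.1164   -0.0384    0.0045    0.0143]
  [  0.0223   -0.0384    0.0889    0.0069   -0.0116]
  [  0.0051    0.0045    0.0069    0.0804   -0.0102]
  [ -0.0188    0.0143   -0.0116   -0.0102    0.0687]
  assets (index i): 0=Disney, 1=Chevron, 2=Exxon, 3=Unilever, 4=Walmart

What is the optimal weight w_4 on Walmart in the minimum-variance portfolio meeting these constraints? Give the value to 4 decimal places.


x=Σ⁻¹μ = [1.5017  0.3385  1.1011  0.9171  2.9915]
y=Σ⁻¹𝟙 = [11.4356  12.3471  15.3135  12.1823  19.5098]
a=μᵀx=0.819745  b=𝟙ᵀx=6.849932  c=𝟙ᵀy=70.788215  D=ac−b²=11.106730
λ₁=(c·0.121−b)/D = (70.788215·0.121−6.849932)/11.106730 = 0.154451
λ₂=(a−b·0.121)/D = (0.819745−6.849932·0.121)/11.106730 = -0.000819
w* = 0.154451·x + -0.000819·y:
  w_0 = 0.154451·1.5017 + -0.000819·11.4356 = 0.2226  (Disney)
  w_1 = 0.154451·0.3385 + -0.000819·12.3471 = 0.0422  (Chevron)
  w_2 = 0.154451·1.1011 + -0.000819·15.3135 = 0.1575  (Exxon)
  w_3 = 0.154451·0.9171 + -0.000819·12.1823 = 0.1317  (Unilever)
  w_4 = 0.154451·2.9915 + -0.000819·19.5098 = 0.4461  (Walmart)
Σw_i=1.0000  μᵀw=0.1210
σ²=wᵀΣw=λ₁·μ_p+λ₂ = 0.154451·0.121 + -0.000819 = 0.017870 ≈ 0.0179

0.4461


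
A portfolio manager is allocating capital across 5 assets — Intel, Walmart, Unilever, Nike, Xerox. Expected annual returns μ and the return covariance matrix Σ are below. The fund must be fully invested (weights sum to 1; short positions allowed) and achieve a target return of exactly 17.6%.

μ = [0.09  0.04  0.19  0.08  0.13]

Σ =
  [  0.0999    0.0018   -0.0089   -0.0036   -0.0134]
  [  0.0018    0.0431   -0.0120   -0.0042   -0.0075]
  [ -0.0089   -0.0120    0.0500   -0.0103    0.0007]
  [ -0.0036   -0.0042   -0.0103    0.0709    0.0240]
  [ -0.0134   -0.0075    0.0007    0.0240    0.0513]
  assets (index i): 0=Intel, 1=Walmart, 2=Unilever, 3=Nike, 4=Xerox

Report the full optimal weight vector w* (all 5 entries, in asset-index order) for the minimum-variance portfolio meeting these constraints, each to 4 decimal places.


0.1236  -0.0966  0.6835  -0.0248  0.3142

p=Σ⁻¹μ = [1.7093  2.8433  4.9879  1.1663  2.7826]
q=Σ⁻¹𝟙 = [15.8582  37.3741  34.5359  14.7926  21.7078]
a=μᵀp=1.670320  b=𝟙ᵀp=13.489438  c=𝟙ᵀq=124.268531  D=ac−b²=25.603283
λ₁=(c·0.176−b)/D = (124.268531·0.176−13.489438)/25.603283 = 0.327373
λ₂=(a−b·0.176)/D = (1.670320−13.489438·0.176)/25.603283 = -0.027489
w* = 0.327373·p + -0.027489·q:
  w_0 = 0.327373·1.7093 + -0.027489·15.8582 = 0.1236  (Intel)
  w_1 = 0.327373·2.8433 + -0.027489·37.3741 = -0.0966  (Walmart)
  w_2 = 0.327373·4.9879 + -0.027489·34.5359 = 0.6835  (Unilever)
  w_3 = 0.327373·1.1663 + -0.027489·14.7926 = -0.0248  (Nike)
  w_4 = 0.327373·2.7826 + -0.027489·21.7078 = 0.3142  (Xerox)
Σw_i=1.0000  μᵀw=0.1760
σ²=wᵀΣw=λ₁·μ_p+λ₂ = 0.327373·0.176 + -0.027489 = 0.030128 ≈ 0.0301


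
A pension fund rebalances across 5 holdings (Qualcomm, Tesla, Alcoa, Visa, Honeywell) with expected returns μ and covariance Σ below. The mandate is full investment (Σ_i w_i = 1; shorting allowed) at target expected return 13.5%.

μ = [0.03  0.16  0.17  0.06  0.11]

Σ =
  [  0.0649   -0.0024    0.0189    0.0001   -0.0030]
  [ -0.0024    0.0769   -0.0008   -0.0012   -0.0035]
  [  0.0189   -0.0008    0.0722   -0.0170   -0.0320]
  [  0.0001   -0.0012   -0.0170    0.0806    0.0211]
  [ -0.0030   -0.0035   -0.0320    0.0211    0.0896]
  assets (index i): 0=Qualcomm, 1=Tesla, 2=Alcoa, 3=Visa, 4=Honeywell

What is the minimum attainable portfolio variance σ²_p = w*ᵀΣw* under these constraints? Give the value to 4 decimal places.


p=Σ⁻¹μ = [-0.4502  2.2316  3.7979  0.9420  2.4343]
q=Σ⁻¹𝟙 = [10.3629  14.5199  21.7742  12.7948  16.8383]
a=μᵀp=1.313477  b=𝟙ᵀp=8.955573  c=𝟙ᵀq=76.290003  D=ac−b²=20.002904
λ₁=(c·0.135−b)/D = (76.290003·0.135−8.955573)/20.002904 = 0.067169
λ₂=(a−b·0.135)/D = (1.313477−8.955573·0.135)/20.002904 = 0.005223
w* = 0.067169·p + 0.005223·q:
  w_0 = 0.067169·-0.4502 + 0.005223·10.3629 = 0.0239  (Qualcomm)
  w_1 = 0.067169·2.2316 + 0.005223·14.5199 = 0.2257  (Tesla)
  w_2 = 0.067169·3.7979 + 0.005223·21.7742 = 0.3688  (Alcoa)
  w_3 = 0.067169·0.9420 + 0.005223·12.7948 = 0.1301  (Visa)
  w_4 = 0.067169·2.4343 + 0.005223·16.8383 = 0.2515  (Honeywell)
Σw_i=1.0000  μᵀw=0.1350
σ²=wᵀΣw=λ₁·μ_p+λ₂ = 0.067169·0.135 + 0.005223 = 0.014291 ≈ 0.0143

0.0143


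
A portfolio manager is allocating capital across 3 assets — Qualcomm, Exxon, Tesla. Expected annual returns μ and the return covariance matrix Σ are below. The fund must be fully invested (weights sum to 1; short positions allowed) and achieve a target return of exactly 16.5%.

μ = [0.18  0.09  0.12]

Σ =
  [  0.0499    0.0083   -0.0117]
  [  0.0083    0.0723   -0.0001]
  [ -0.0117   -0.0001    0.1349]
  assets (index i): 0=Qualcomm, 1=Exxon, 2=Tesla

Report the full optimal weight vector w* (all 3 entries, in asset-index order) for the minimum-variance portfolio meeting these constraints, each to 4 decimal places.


u=Σ⁻¹μ = [3.7567  0.8152  1.2160]
v=Σ⁻¹𝟙 = [20.2770  11.5162  9.1801]
a=μᵀu=0.895498  b=𝟙ᵀu=5.787926  c=𝟙ᵀv=40.973254  D=ac−b²=3.191373
λ₁=(c·0.165−b)/D = (40.973254·0.165−5.787926)/3.191373 = 0.304778
λ₂=(a−b·0.165)/D = (0.895498−5.787926·0.165)/3.191373 = -0.018647
w* = 0.304778·u + -0.018647·v:
  w_0 = 0.304778·3.7567 + -0.018647·20.2770 = 0.7669  (Qualcomm)
  w_1 = 0.304778·0.8152 + -0.018647·11.5162 = 0.0337  (Exxon)
  w_2 = 0.304778·1.2160 + -0.018647·9.1801 = 0.1994  (Tesla)
Σw_i=1.0000  μᵀw=0.1650
σ²=wᵀΣw=λ₁·μ_p+λ₂ = 0.304778·0.165 + -0.018647 = 0.031641 ≈ 0.0316

0.7669  0.0337  0.1994
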